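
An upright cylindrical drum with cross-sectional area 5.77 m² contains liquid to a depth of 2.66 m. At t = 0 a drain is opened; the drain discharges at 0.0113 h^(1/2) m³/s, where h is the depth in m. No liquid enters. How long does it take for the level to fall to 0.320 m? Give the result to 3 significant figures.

1090 s

Accumulation of liquid (constant cross-section A): A dh/dt = −0.0113 √h.
∫ h^(−1/2) dh = −(0.0113/A) ∫ dt, giving 2√h = 2√h₀ − (0.0113/A) t.
t = 2A(√h₀ − √h)/0.0113 = 2·5.77·(√2.66 − √0.320)/0.0113
  = 11.540 × (1.6310 − 0.56569) / 0.0113 = 1087.9 s.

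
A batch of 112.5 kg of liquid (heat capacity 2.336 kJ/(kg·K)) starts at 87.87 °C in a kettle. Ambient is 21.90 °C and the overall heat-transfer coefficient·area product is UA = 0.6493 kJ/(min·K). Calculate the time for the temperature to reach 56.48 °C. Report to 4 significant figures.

M c_p dT/dt = −UA(T − T_amb).
τ = M c_p/UA = 404.744 min; T_ss = T_amb = 21.9000 °C.
T(t) = T_ss + (T₀ − T_ss)e^(−t/τ); set T = 56.48:
t = −τ ln[(T − T_ss)/(T₀ − T_ss)] = −404.744 · ln(0.524178) = 261.434 min.

261.4 min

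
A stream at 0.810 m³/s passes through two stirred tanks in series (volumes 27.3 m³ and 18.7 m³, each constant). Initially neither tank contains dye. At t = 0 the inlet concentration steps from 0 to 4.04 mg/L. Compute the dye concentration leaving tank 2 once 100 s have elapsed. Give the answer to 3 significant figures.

Species balance on tank i: dCᵢ/dt = (Cᵢ₋₁ − Cᵢ)/τᵢ with τᵢ = Vᵢ/Q.
τ₁ = 27.3/0.810 = 33.704 s; τ₂ = 18.7/0.810 = 23.086 s.
Solving the cascade with C₁(0)=C₂(0)=0 gives C₂(t) = C_in[1 − (τ₁ e^(−t/τ₁) − τ₂ e^(−t/τ₂))/(τ₁ − τ₂)].
At t = 100: e^(−t/τ₁) = 0.051456, e^(−t/τ₂) = 0.013147.
C₂ = 4.04·[1 − (33.704·0.051456 − 23.086·0.013147)/(10.617)] = 4.04·0.86525 = 3.4956 mg/L.

3.50 mg/L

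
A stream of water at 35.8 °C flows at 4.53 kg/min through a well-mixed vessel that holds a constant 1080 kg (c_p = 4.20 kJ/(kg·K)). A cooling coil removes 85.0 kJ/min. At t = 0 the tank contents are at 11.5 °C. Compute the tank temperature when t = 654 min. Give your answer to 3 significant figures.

30.1 °C

M c_p dT/dt = ṁ c_p (T_in − T) − Q̇.
τ = M/ṁ = 238.41 min; T_ss = T_in − Q̇/(ṁ c_p) = 35.8 − 85.0/(4.53·4.20) = 31.332 °C.
This is linear first-order; T(t) = T_ss + (T₀ − T_ss) e^(−t/τ).
T(654) = 31.332 + (-19.832)·e^(−654/238.41) = 31.332 + (-19.832)·0.064366 = 30.056 °C.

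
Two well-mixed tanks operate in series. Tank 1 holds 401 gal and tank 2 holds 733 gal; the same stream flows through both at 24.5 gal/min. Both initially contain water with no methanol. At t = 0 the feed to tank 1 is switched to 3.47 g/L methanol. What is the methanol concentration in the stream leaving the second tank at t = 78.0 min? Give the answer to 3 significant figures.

2.94 g/L

Each tank obeys Vᵢ dCᵢ/dt = Q(Cᵢ₋₁ − Cᵢ), so τᵢ = Vᵢ/Q.
τ₁ = 401/24.5 = 16.367 min; τ₂ = 733/24.5 = 29.918 min.
Solving the cascade with C₁(0)=C₂(0)=0 gives C₂(t) = C_in[1 − (τ₁ e^(−t/τ₁) − τ₂ e^(−t/τ₂))/(τ₁ − τ₂)].
At t = 78.0: e^(−t/τ₁) = 0.0085179, e^(−t/τ₂) = 0.073749.
C₂ = 3.47·[1 − (16.367·0.0085179 − 29.918·0.073749)/(-13.551)] = 3.47·0.84746 = 2.9407 g/L.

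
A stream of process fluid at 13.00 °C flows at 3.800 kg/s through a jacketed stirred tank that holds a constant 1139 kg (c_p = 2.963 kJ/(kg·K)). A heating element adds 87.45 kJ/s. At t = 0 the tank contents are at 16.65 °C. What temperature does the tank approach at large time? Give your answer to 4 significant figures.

20.77 °C

M c_p dT/dt = ṁ c_p (T_in − T) + Q̇.
At steady state dT/dt = 0 ⇒ T_ss = T_in + Q̇/(ṁ c_p) = 13.00 + 87.45/(3.800·2.963) = 20.7668 °C.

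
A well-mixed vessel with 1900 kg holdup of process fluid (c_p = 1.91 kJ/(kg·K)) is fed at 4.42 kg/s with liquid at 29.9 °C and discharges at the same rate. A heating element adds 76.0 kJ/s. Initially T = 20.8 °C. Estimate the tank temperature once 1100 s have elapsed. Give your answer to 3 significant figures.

First-law balance (no shaft work): M c_p dT/dt = ṁ c_p (T_in − T) + 76.0.
Rearrange: dT/dt = (T_ss − T)/τ with τ = M/ṁ = 429.86 s and T_ss = T_in + Q̇/(ṁ c_p) = 38.902 °C.
This is linear first-order; T(t) = T_ss + (T₀ − T_ss) e^(−t/τ).
T(1100) = 38.902 + (-18.102)·e^(−1100/429.86) = 38.902 + (-18.102)·0.077386 = 37.502 °C.

37.5 °C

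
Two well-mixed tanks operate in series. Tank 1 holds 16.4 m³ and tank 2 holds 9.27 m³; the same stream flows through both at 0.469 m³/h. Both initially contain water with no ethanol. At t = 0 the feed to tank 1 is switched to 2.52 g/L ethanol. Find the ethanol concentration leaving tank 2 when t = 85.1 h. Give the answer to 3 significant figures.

Each tank obeys Vᵢ dCᵢ/dt = Q(Cᵢ₋₁ − Cᵢ), so τᵢ = Vᵢ/Q.
τ₁ = 16.4/0.469 = 34.968 h; τ₂ = 9.27/0.469 = 19.765 h.
Solving the cascade with C₁(0)=C₂(0)=0 gives C₂(t) = C_in[1 − (τ₁ e^(−t/τ₁) − τ₂ e^(−t/τ₂))/(τ₁ − τ₂)].
At t = 85.1: e^(−t/τ₁) = 0.087716, e^(−t/τ₂) = 0.013494.
C₂ = 2.52·[1 − (34.968·0.087716 − 19.765·0.013494)/(15.203)] = 2.52·0.81579 = 2.0558 g/L.

2.06 g/L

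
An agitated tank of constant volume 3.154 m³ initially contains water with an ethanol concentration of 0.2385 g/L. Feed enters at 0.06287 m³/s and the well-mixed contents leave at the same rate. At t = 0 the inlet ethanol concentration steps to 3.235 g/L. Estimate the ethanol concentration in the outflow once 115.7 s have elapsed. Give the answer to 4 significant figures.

Unsteady species balance (constant V, well mixed): V dC/dt = Q(C_in − C).
So dC/dt = (C_in − C)/τ with τ = V/Q = 3.154/0.06287 = 50.1670 s.
This is linear first-order; C(t) = C_in + (C₀ − C_in) e^(−t/τ).
C(115.7) = 3.235 + (0.2385 − 3.235)·e^(−115.7/50.1670) = 3.235 + (-2.99650)·0.0996296 = 2.93646 g/L.

2.936 g/L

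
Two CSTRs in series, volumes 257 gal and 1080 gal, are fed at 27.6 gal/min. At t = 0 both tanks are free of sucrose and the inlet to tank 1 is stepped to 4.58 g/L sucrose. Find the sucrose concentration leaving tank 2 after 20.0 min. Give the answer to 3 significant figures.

Species balance on tank i: dCᵢ/dt = (Cᵢ₋₁ − Cᵢ)/τᵢ with τᵢ = Vᵢ/Q.
τ₁ = 257/27.6 = 9.3116 min; τ₂ = 1080/27.6 = 39.130 min.
Tank 1: C₁ = C_in(1 − e^(−t/τ₁)). Tank 2 (τ₁ ≠ τ₂): C₂ = C_in[1 − (τ₁ e^(−t/τ₁) − τ₂ e^(−t/τ₂))/(τ₁ − τ₂)].
At t = 20.0: e^(−t/τ₁) = 0.11673, e^(−t/τ₂) = 0.59983.
C₂ = 4.58·[1 − (9.3116·0.11673 − 39.130·0.59983)/(-29.819)] = 4.58·0.24931 = 1.1419 g/L.

1.14 g/L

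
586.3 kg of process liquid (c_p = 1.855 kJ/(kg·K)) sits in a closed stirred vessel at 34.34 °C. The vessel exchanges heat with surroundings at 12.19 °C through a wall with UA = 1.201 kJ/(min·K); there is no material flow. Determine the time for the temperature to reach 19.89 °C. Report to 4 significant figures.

First-law balance (no shaft work): M c_p dT/dt = −UA(T − T_amb).
τ = M c_p/UA = 905.567 min; T_ss = T_amb = 12.1900 °C.
T(t) = T_ss + (T₀ − T_ss)e^(−t/τ); set T = 19.89:
t = −τ ln[(T − T_ss)/(T₀ − T_ss)] = −905.567 · ln(0.347630) = 956.838 min.

956.8 min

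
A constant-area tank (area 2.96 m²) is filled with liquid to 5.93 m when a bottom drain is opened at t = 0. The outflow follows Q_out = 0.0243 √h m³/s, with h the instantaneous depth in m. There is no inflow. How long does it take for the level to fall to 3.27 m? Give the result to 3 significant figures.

153 s

Accumulation of liquid (constant cross-section A): A dh/dt = −0.0243 √h.
This is separable: 2 d(√h)/dt = −0.0243/A, so √h = √h₀ − (0.0243/(2A)) t.
t = 2A(√h₀ − √h)/0.0243 = 2·2.96·(√5.93 − √3.27)/0.0243
  = 5.9200 × (2.4352 − 1.8083) / 0.0243 = 152.71 s.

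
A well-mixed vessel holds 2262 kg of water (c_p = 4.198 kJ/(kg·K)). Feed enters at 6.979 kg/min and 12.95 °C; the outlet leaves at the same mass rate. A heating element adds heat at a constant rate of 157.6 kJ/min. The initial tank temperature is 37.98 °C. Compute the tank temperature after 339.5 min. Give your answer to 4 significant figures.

Heat balance on the well-mixed liquid: M c_p dT/dt = ṁ c_p (T_in − T) + 157.6.
Rearrange: dT/dt = (T_ss − T)/τ with τ = M/ṁ = 324.115 min and T_ss = T_in + Q̇/(ṁ c_p) = 18.3292 °C.
Solution: T(t) = T_ss + (T₀ − T_ss) e^(−t/τ).
T(339.5) = 18.3292 + (19.6508)·e^(−339.5/324.115) = 18.3292 + (19.6508)·0.350825 = 25.2232 °C.

25.22 °C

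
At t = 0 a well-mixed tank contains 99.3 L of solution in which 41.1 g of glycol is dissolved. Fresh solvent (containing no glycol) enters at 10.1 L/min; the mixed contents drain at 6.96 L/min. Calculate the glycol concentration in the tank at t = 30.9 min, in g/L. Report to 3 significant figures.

0.0462 g/L

Let m(t) be the amount of glycol. Volume: V(t) = V₀ + (Q_in − Q_out) t = 99.3 + 3.1400 t; V(30.9) = 196.33 L.
Solute balance: dm/dt = 0 − Q_out C = −Q_out m/V(t).
Separate: dm/m = −Q_out dt/V(t) ⇒ ln(m/m₀) = −(Q_out/(Q_in−Q_out)) ln(V/V₀).
m = m₀ (V₀/V)^(Q_out/(Q_in−Q_out)) = 41.1 × (99.3/196.33)^(2.2166) = 9.0714 g.
C = m/V = 9.0714/196.33 = 0.046206 g/L.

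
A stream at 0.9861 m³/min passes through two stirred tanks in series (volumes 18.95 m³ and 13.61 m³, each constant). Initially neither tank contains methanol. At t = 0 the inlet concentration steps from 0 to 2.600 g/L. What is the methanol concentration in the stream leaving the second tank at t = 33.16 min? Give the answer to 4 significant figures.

1.557 g/L

Species balance on tank i: dCᵢ/dt = (Cᵢ₋₁ − Cᵢ)/τᵢ with τᵢ = Vᵢ/Q.
τ₁ = 18.95/0.9861 = 19.2171 min; τ₂ = 13.61/0.9861 = 13.8018 min.
Solving the cascade with C₁(0)=C₂(0)=0 gives C₂(t) = C_in[1 − (τ₁ e^(−t/τ₁) − τ₂ e^(−t/τ₂))/(τ₁ − τ₂)].
At t = 33.16: e^(−t/τ₁) = 0.178076, e^(−t/τ₂) = 0.0904845.
C₂ = 2.600·[1 − (19.2171·0.178076 − 13.8018·0.0904845)/(5.41527)] = 2.600·0.598680 = 1.55657 g/L.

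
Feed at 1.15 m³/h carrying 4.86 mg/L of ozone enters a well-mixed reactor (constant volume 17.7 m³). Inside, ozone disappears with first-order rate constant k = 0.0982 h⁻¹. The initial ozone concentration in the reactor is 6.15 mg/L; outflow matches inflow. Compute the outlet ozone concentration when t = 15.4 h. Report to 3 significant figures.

V dC/dt = Q(C_in − C) − k V C.
This is linear with rate a = Q/V + k = 0.16317 h⁻¹.
C_ss = Q C_in/(Q + kV) = 1.9352 mg/L; C(t) = C_ss + (C₀ − C_ss) e^(−a t).
C(15.4) = 1.9352 + (4.2148)·e^(−0.16317·15.4) = 1.9352 + (4.2148)·0.081037 = 2.2767 mg/L.

2.28 mg/L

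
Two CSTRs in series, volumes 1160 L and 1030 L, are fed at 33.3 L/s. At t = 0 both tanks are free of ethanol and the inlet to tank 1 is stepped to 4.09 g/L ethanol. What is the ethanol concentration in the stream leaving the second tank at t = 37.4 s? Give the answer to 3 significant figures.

Each tank obeys Vᵢ dCᵢ/dt = Q(Cᵢ₋₁ − Cᵢ), so τᵢ = Vᵢ/Q.
τ₁ = 1160/33.3 = 34.835 s; τ₂ = 1030/33.3 = 30.931 s.
Solving the cascade with C₁(0)=C₂(0)=0 gives C₂(t) = C_in[1 − (τ₁ e^(−t/τ₁) − τ₂ e^(−t/τ₂))/(τ₁ − τ₂)].
At t = 37.4: e^(−t/τ₁) = 0.34176, e^(−t/τ₂) = 0.29845.
C₂ = 4.09·[1 − (34.835·0.34176 − 30.931·0.29845)/(3.9039)] = 4.09·0.31508 = 1.2887 g/L.

1.29 g/L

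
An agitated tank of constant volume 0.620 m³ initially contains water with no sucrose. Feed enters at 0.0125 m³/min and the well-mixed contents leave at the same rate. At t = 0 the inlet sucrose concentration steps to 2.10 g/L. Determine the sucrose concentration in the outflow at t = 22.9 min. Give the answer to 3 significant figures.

0.777 g/L

Species balance on the tank: V dC/dt = Q(C_in − C).
So dC/dt = (C_in − C)/τ with τ = V/Q = 0.620/0.0125 = 49.600 min.
C approaches C_in exponentially: C(t) = C_in + (C₀ − C_in) e^(−t/τ).
C(22.9) = 2.10 + (0 − 2.10)·e^(−22.9/49.600) = 2.10 + (-2.1000)·0.63022 = 0.77655 g/L.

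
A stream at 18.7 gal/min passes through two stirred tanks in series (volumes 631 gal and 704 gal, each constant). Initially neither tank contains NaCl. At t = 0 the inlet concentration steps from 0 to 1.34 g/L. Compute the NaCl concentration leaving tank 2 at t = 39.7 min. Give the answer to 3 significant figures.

0.410 g/L

Each tank obeys Vᵢ dCᵢ/dt = Q(Cᵢ₋₁ − Cᵢ), so τᵢ = Vᵢ/Q.
τ₁ = 631/18.7 = 33.743 min; τ₂ = 704/18.7 = 37.647 min.
Solving the cascade with C₁(0)=C₂(0)=0 gives C₂(t) = C_in[1 − (τ₁ e^(−t/τ₁) − τ₂ e^(−t/τ₂))/(τ₁ − τ₂)].
At t = 39.7: e^(−t/τ₁) = 0.30835, e^(−t/τ₂) = 0.34836.
C₂ = 1.34·[1 − (33.743·0.30835 − 37.647·0.34836)/(-3.9037)] = 1.34·0.30582 = 0.40979 g/L.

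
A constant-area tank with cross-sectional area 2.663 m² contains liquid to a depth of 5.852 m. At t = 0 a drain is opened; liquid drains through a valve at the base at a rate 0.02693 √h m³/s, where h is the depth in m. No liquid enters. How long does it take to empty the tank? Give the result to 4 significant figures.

478.4 s

With no inflow, A dh/dt = −0.02693 √h.
This is separable: 2 d(√h)/dt = −0.02693/A, so √h = √h₀ − (0.02693/(2A)) t.
Tank is empty when √h = 0: t_empty = 2A√h₀/0.02693.
t_empty = 2·2.663·√5.852/0.02693 = 5.32600·2.41909/0.02693 = 478.428 s.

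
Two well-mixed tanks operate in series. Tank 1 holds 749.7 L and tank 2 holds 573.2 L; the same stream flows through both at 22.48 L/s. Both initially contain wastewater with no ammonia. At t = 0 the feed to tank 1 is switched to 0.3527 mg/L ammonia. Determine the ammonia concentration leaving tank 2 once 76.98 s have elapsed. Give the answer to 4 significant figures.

0.2597 mg/L

Each tank obeys Vᵢ dCᵢ/dt = Q(Cᵢ₋₁ − Cᵢ), so τᵢ = Vᵢ/Q.
τ₁ = 749.7/22.48 = 33.3496 s; τ₂ = 573.2/22.48 = 25.4982 s.
Tank 1: C₁ = C_in(1 − e^(−t/τ₁)). Tank 2 (τ₁ ≠ τ₂): C₂ = C_in[1 − (τ₁ e^(−t/τ₁) − τ₂ e^(−t/τ₂))/(τ₁ − τ₂)].
At t = 76.98: e^(−t/τ₁) = 0.0994331, e^(−t/τ₂) = 0.0488484.
C₂ = 0.3527·[1 − (33.3496·0.0994331 − 25.4982·0.0488484)/(7.85142)] = 0.3527·0.736288 = 0.259689 mg/L.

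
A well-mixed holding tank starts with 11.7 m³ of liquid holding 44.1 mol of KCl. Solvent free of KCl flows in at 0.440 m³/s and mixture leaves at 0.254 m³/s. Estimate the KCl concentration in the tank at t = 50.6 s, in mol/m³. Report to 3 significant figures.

0.933 mol/m³

Total volume: dV/dt = Q_in − Q_out = 0.18600 m³/s, so V(t) = 11.7 + 0.18600 t and V(50.6) = 21.112 m³.
Solute balance: dm/dt = 0 − Q_out C = −Q_out m/V(t).
Separate: dm/m = −Q_out dt/V(t) ⇒ ln(m/m₀) = −(Q_out/(Q_in−Q_out)) ln(V/V₀).
m = m₀ (V₀/V)^(Q_out/(Q_in−Q_out)) = 44.1 × (11.7/21.112)^(1.3656) = 19.697 mol.
C = m/V = 19.697/21.112 = 0.93297 mol/m³.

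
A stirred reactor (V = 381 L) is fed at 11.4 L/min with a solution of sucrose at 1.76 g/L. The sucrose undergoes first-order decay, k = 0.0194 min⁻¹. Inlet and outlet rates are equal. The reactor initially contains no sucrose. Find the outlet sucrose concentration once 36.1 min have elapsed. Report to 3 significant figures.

0.888 g/L

Accumulation = in − out − consumed: V dC/dt = Q C_in − Q C − k V C.
dC/dt = (Q/V) C_in − (Q/V + k) C; effective rate a = Q/V + k = 0.029921 + 0.0194 = 0.049321 min⁻¹.
C_ss = Q C_in/(Q + kV) = 1.0677 g/L; C(t) = C_ss + (C₀ − C_ss) e^(−a t).
C(36.1) = 1.0677 + (-1.0677)·e^(−0.049321·36.1) = 1.0677 + (-1.0677)·0.16855 = 0.88775 g/L.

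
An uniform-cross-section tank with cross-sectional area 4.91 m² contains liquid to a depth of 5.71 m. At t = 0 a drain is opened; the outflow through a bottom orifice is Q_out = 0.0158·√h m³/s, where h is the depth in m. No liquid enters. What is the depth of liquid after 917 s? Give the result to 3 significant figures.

A dh/dt = −Q_out = −0.0158 √h.
∫ h^(−1/2) dh = −(0.0158/A) ∫ dt, giving 2√h = 2√h₀ − (0.0158/A) t.
√h = √5.71 − 0.0158·917/(2·4.91) = 2.3896 − 1.4754 = 0.91414.
h = 0.91414² = 0.83566 m.

0.836 m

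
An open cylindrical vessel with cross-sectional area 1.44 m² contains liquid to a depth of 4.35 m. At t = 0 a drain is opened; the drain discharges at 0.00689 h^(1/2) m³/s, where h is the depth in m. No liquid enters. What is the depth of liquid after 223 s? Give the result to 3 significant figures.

2.41 m

A dh/dt = −Q_out = −0.00689 √h.
This is separable: 2 d(√h)/dt = −0.00689/A, so √h = √h₀ − (0.00689/(2A)) t.
√h = √4.35 − 0.00689·223/(2·1.44) = 2.0857 − 0.53350 = 1.5522.
h = 1.5522² = 2.4092 m.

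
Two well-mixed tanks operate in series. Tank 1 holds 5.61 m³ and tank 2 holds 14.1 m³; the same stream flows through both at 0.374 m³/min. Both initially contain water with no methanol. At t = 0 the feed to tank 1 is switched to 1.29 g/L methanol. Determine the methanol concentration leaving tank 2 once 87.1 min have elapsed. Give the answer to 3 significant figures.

1.08 g/L

Species balance on tank i: dCᵢ/dt = (Cᵢ₋₁ − Cᵢ)/τᵢ with τᵢ = Vᵢ/Q.
τ₁ = 5.61/0.374 = 15.000 min; τ₂ = 14.1/0.374 = 37.701 min.
Tank 1: C₁ = C_in(1 − e^(−t/τ₁)). Tank 2 (τ₁ ≠ τ₂): C₂ = C_in[1 − (τ₁ e^(−t/τ₁) − τ₂ e^(−t/τ₂))/(τ₁ − τ₂)].
At t = 87.1: e^(−t/τ₁) = 0.0030074, e^(−t/τ₂) = 0.099230.
C₂ = 1.29·[1 − (15.000·0.0030074 − 37.701·0.099230)/(-22.701)] = 1.29·0.83719 = 1.0800 g/L.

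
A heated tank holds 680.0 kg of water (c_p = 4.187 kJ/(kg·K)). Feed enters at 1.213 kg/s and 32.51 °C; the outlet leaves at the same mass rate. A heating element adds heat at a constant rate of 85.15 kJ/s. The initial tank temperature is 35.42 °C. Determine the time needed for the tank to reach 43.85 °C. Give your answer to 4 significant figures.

M c_p dT/dt = ṁ c_p (T_in − T) + Q̇.
τ = M/ṁ = 560.594 s; T_ss = T_in + Q̇/(ṁ c_p) = 49.2757 °C.
T(t) = T_ss + (T₀ − T_ss) e^(−t/τ). Set T = 43.85:
e^(−t/τ) = (43.85 − 49.2757)/(35.42 − 49.2757) = 0.391585
t = −560.594 · ln(0.391585) = 525.586 s.

525.6 s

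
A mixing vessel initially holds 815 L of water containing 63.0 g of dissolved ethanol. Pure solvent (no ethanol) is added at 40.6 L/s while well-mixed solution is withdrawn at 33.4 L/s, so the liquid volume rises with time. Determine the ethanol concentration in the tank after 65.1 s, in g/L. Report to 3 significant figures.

Total volume: dV/dt = Q_in − Q_out = 7.2000 L/s, so V(t) = 815 + 7.2000 t and V(65.1) = 1283.7 L.
Species balance (pure solvent in): dm/dt = −Q_out · m/V(t).
dm/m = −Q_out dt/(V₀ + 7.2000 t); integrating gives ln(m/m₀) = −(Q_out/(Q_in−Q_out)) ln(V/V₀).
m = m₀ (V₀/V)^(Q_out/(Q_in−Q_out)) = 63.0 × (815/1283.7)^(4.6389) = 7.6565 g.
C = m/V = 7.6565/1283.7 = 0.0059643 g/L.

0.00596 g/L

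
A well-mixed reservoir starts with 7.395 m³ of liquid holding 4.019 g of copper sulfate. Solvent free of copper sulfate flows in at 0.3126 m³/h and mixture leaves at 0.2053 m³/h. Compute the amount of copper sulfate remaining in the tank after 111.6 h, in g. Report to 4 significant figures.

Total volume: dV/dt = Q_in − Q_out = 0.107300 m³/h, so V(t) = 7.395 + 0.107300 t and V(111.6) = 19.3697 m³.
Solute balance: dm/dt = 0 − Q_out C = −Q_out m/V(t).
Separate: dm/m = −Q_out dt/V(t) ⇒ ln(m/m₀) = −(Q_out/(Q_in−Q_out)) ln(V/V₀).
m = m₀ (V₀/V)^(Q_out/(Q_in−Q_out)) = 4.019 × (7.395/19.3697)^(1.91333) = 0.636788 g.

0.6368 g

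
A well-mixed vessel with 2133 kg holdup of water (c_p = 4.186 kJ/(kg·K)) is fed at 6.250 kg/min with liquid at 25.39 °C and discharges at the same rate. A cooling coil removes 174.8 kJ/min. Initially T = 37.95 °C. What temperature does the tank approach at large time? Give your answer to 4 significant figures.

18.71 °C

Unsteady energy balance on the tank contents: M c_p dT/dt = ṁ c_p (T_in − T) − 174.8.
At steady state dT/dt = 0 ⇒ T_ss = T_in − Q̇/(ṁ c_p) = 25.39 − 174.8/(6.250·4.186) = 18.7087 °C.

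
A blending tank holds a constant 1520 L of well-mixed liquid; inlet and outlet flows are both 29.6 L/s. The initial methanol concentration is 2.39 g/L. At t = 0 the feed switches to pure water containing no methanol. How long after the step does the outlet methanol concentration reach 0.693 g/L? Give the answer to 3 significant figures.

Species balance: V dC/dt = Q(C_in − C) ⇒ τ = V/Q = 51.351 s.
C(t) = C_in + (C₀ − C_in) e^(−t/τ). Set C = 0.693 and solve for t:
e^(−t/τ) = (C − C_in)/(C₀ − C_in) = (0.693 − 0)/(2.39 − 0) = 0.28996
t = −τ ln(…) = 51.351 × 1.2380 = 63.574 s.

63.6 s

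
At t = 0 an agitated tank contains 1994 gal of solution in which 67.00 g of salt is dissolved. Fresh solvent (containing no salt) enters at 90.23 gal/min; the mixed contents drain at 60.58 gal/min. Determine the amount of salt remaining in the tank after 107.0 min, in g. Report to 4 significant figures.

Let m(t) be the amount of salt. Volume: V(t) = V₀ + (Q_in − Q_out) t = 1994 + 29.6500 t; V(107.0) = 5166.55 gal.
Species balance (pure solvent in): dm/dt = −Q_out · m/V(t).
dm/m = −Q_out dt/(V₀ + 29.6500 t); integrating gives ln(m/m₀) = −(Q_out/(Q_in−Q_out)) ln(V/V₀).
m = m₀ (V₀/V)^(Q_out/(Q_in−Q_out)) = 67.00 × (1994/5166.55)^(2.04317) = 9.57798 g.

9.578 g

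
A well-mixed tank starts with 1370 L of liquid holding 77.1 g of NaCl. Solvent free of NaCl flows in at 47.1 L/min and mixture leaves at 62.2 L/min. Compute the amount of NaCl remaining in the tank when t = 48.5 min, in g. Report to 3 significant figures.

3.30 g

Let m(t) be the amount of NaCl. Volume: V(t) = V₀ + (Q_in − Q_out) t = 1370 − 15.100 t; V(48.5) = 637.65 L.
Species balance (pure solvent in): dm/dt = −Q_out · m/V(t).
Separate: dm/m = −Q_out dt/V(t) ⇒ ln(m/m₀) = −(Q_out/(Q_in−Q_out)) ln(V/V₀).
m = m₀ (V₀/V)^(Q_out/(Q_in−Q_out)) = 77.1 × (1370/637.65)^(-4.1192) = 3.3030 g.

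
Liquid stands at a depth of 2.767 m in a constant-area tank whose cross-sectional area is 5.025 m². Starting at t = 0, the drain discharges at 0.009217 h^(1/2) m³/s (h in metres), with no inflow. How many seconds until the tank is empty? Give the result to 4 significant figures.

Volume balance on the tank: A dh/dt = −0.009217 √h.
Separate and integrate: 2(√h − √h₀) = −(0.009217/A) t.
Set h = 0: 2√h₀ = (0.009217/A) t_empty ⇒ t_empty = 2A√h₀/0.009217.
t_empty = 2·5.025·√2.767/0.009217 = 10.0500·1.66343/0.009217 = 1813.77 s.

1814 s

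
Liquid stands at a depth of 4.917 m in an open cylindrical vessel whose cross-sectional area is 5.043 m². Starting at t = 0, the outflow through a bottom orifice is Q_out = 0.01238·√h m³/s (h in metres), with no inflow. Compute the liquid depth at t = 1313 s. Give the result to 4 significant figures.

0.3670 m

Mass balance (ρ constant): A dh/dt = −0.01238 √h.
This is separable: 2 d(√h)/dt = −0.01238/A, so √h = √h₀ − (0.01238/(2A)) t.
√h = √4.917 − 0.01238·1313/(2·5.043) = 2.21743 − 1.61163 = 0.605797.
h = 0.605797² = 0.366990 m.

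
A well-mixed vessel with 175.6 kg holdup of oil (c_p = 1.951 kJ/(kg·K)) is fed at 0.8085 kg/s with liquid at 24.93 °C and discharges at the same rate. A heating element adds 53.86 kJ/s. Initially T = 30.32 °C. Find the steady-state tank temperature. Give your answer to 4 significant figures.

59.08 °C

M c_p dT/dt = ṁ c_p (T_in − T) + Q̇.
At steady state dT/dt = 0 ⇒ T_ss = T_in + Q̇/(ṁ c_p) = 24.93 + 53.86/(0.8085·1.951) = 59.0752 °C.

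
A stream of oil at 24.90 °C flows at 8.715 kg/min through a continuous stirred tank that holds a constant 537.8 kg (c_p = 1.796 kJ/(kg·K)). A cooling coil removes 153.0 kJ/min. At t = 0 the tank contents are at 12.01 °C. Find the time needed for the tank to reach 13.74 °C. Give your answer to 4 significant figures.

M c_p dT/dt = ṁ c_p (T_in − T) − Q̇.
τ = M/ṁ = 61.7097 min; T_ss = T_in − Q̇/(ṁ c_p) = 15.1250 °C.
T(t) = T_ss + (T₀ − T_ss) e^(−t/τ). Set T = 13.74:
e^(−t/τ) = (13.74 − 15.1250)/(12.01 − 15.1250) = 0.444619
t = −61.7097 · ln(0.444619) = 50.0180 min.

50.02 min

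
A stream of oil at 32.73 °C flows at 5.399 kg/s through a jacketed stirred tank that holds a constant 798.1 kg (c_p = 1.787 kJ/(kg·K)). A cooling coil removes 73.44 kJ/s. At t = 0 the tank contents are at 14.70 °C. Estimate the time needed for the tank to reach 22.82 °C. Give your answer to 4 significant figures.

223.4 s

M c_p dT/dt = ṁ c_p (T_in − T) − Q̇.
τ = M/ṁ = 147.824 s; T_ss = T_in − Q̇/(ṁ c_p) = 25.1181 °C.
T(t) = T_ss + (T₀ − T_ss) e^(−t/τ). Set T = 22.82:
e^(−t/τ) = (22.82 − 25.1181)/(14.70 − 25.1181) = 0.220585
t = −147.824 · ln(0.220585) = 223.431 s.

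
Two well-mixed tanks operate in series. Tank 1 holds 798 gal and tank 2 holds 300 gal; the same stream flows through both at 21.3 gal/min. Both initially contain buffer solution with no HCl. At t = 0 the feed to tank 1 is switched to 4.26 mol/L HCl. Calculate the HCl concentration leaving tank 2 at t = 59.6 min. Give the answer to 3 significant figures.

Each tank obeys Vᵢ dCᵢ/dt = Q(Cᵢ₋₁ − Cᵢ), so τᵢ = Vᵢ/Q.
τ₁ = 798/21.3 = 37.465 min; τ₂ = 300/21.3 = 14.085 min.
Tank 1: C₁ = C_in(1 − e^(−t/τ₁)). Tank 2 (τ₁ ≠ τ₂): C₂ = C_in[1 − (τ₁ e^(−t/τ₁) − τ₂ e^(−t/τ₂))/(τ₁ − τ₂)].
At t = 59.6: e^(−t/τ₁) = 0.20376, e^(−t/τ₂) = 0.014529.
C₂ = 4.26·[1 − (37.465·0.20376 − 14.085·0.014529)/(23.380)] = 4.26·0.68225 = 2.9064 mol/L.

2.91 mol/L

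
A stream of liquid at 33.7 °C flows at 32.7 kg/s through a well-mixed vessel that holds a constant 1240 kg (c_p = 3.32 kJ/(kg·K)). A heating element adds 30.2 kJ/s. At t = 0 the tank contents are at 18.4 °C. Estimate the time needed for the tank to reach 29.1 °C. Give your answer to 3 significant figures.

First-law balance (no shaft work): M c_p dT/dt = ṁ c_p (T_in − T) + 30.2.
τ = M/ṁ = 37.920 s; T_ss = T_in + Q̇/(ṁ c_p) = 33.978 °C.
T(t) = T_ss + (T₀ − T_ss) e^(−t/τ). Set T = 29.1:
e^(−t/τ) = (29.1 − 33.978)/(18.4 − 33.978) = 0.31314
t = −37.920 · ln(0.31314) = 44.029 s.

44.0 s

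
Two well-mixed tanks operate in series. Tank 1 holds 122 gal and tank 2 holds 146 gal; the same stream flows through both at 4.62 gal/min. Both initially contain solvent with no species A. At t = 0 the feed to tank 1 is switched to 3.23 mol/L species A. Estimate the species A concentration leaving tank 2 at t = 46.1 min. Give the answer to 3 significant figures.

1.53 mol/L

Time constants: τᵢ = Vᵢ/Q for each well-mixed tank.
τ₁ = 122/4.62 = 26.407 min; τ₂ = 146/4.62 = 31.602 min.
Solving the cascade with C₁(0)=C₂(0)=0 gives C₂(t) = C_in[1 − (τ₁ e^(−t/τ₁) − τ₂ e^(−t/τ₂))/(τ₁ − τ₂)].
At t = 46.1: e^(−t/τ₁) = 0.17451, e^(−t/τ₂) = 0.23252.
C₂ = 3.23·[1 − (26.407·0.17451 − 31.602·0.23252)/(-5.1948)] = 3.23·0.47262 = 1.5265 mol/L.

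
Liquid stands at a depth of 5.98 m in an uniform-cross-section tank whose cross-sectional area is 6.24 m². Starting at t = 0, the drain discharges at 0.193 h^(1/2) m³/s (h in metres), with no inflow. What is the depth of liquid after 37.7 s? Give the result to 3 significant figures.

3.47 m

With no inflow, A dh/dt = −0.193 √h.
Separate and integrate: 2(√h − √h₀) = −(0.193/A) t.
√h = √5.98 − 0.193·37.7/(2·6.24) = 2.4454 − 0.58302 = 1.8624.
h = 1.8624² = 3.4685 m.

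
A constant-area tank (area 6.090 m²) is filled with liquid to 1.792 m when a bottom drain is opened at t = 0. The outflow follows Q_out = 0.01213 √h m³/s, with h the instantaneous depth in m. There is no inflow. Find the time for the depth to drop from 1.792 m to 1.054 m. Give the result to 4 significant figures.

313.3 s

Volume balance on the tank: A dh/dt = −0.01213 √h.
Separate and integrate: 2(√h − √h₀) = −(0.01213/A) t.
t = 2A(√h₀ − √h)/0.01213 = 2·6.090·(√1.792 − √1.054)/0.01213
  = 12.1800 × (1.33866 − 1.02665) / 0.01213 = 313.297 s.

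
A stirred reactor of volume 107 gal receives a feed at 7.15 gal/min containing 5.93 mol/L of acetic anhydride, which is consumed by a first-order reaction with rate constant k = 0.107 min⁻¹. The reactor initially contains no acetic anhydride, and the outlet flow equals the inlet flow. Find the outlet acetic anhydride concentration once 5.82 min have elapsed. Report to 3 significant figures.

1.45 mol/L

V dC/dt = Q(C_in − C) − k V C.
dC/dt = (Q/V) C_in − (Q/V + k) C; effective rate a = Q/V + k = 0.066822 + 0.107 = 0.17382 min⁻¹.
C_ss = Q C_in/(Q + kV) = 2.2797 mol/L; C(t) = C_ss + (C₀ − C_ss) e^(−a t).
C(5.82) = 2.2797 + (-2.2797)·e^(−0.17382·5.82) = 2.2797 + (-2.2797)·0.36362 = 1.4507 mol/L.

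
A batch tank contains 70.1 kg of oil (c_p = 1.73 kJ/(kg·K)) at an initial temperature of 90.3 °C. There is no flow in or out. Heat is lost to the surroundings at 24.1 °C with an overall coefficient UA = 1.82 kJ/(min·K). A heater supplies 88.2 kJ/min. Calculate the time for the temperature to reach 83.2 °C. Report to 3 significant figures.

Lumped-capacitance energy balance: M c_p dT/dt = UA(T_amb − T) + Q̇.
τ = M c_p/UA = 66.634 min; T_ss = T_amb + Q̇/UA = 24.1 + 88.2/1.82 = 72.562 °C.
T(t) = T_ss + (T₀ − T_ss)e^(−t/τ); set T = 83.2:
t = −τ ln[(T − T_ss)/(T₀ − T_ss)] = −66.634 · ln(0.59974) = 34.067 min.

34.1 min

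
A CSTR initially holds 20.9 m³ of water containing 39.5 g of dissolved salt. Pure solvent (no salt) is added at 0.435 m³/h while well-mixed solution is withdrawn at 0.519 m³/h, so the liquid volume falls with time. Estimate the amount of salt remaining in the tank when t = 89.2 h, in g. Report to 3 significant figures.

Total volume: dV/dt = Q_in − Q_out = -0.084000 m³/h, so V(t) = 20.9 − 0.084000 t and V(89.2) = 13.407 m³.
Species balance (pure solvent in): dm/dt = −Q_out · m/V(t).
Separate: dm/m = −Q_out dt/V(t) ⇒ ln(m/m₀) = −(Q_out/(Q_in−Q_out)) ln(V/V₀).
m = m₀ (V₀/V)^(Q_out/(Q_in−Q_out)) = 39.5 × (20.9/13.407)^(-6.1786) = 2.5428 g.

2.54 g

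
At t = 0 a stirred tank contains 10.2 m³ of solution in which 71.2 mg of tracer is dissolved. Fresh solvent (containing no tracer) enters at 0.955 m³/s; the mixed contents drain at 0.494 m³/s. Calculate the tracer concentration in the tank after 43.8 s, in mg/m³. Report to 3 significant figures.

0.727 mg/m³

Total volume: dV/dt = Q_in − Q_out = 0.46100 m³/s, so V(t) = 10.2 + 0.46100 t and V(43.8) = 30.392 m³.
Solute balance: dm/dt = 0 − Q_out C = −Q_out m/V(t).
dm/m = −Q_out dt/(V₀ + 0.46100 t); integrating gives ln(m/m₀) = −(Q_out/(Q_in−Q_out)) ln(V/V₀).
m = m₀ (V₀/V)^(Q_out/(Q_in−Q_out)) = 71.2 × (10.2/30.392)^(1.0716) = 22.099 mg.
C = m/V = 22.099/30.392 = 0.72715 mg/m³.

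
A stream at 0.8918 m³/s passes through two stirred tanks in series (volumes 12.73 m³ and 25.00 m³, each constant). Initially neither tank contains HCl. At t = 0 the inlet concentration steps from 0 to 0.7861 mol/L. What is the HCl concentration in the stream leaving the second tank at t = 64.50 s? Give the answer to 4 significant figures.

Species balance on tank i: dCᵢ/dt = (Cᵢ₋₁ − Cᵢ)/τᵢ with τᵢ = Vᵢ/Q.
τ₁ = 12.73/0.8918 = 14.2745 s; τ₂ = 25.00/0.8918 = 28.0332 s.
Tank 1: C₁ = C_in(1 − e^(−t/τ₁)). Tank 2 (τ₁ ≠ τ₂): C₂ = C_in[1 − (τ₁ e^(−t/τ₁) − τ₂ e^(−t/τ₂))/(τ₁ − τ₂)].
At t = 64.50: e^(−t/τ₁) = 0.0109049, e^(−t/τ₂) = 0.100174.
C₂ = 0.7861·[1 − (14.2745·0.0109049 − 28.0332·0.100174)/(-13.7587)] = 0.7861·0.807210 = 0.634548 mol/L.

0.6345 mol/L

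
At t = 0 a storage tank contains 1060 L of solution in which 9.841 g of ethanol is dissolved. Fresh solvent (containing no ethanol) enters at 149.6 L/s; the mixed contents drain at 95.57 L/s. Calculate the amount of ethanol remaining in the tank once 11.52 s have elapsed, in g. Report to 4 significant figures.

4.347 g

Let m(t) be the amount of ethanol. Volume: V(t) = V₀ + (Q_in − Q_out) t = 1060 + 54.0300 t; V(11.52) = 1682.43 L.
No ethanol enters, so dm/dt = −Q_out · (m/V).
dm/m = −Q_out dt/(V₀ + 54.0300 t); integrating gives ln(m/m₀) = −(Q_out/(Q_in−Q_out)) ln(V/V₀).
m = m₀ (V₀/V)^(Q_out/(Q_in−Q_out)) = 9.841 × (1060/1682.43)^(1.76883) = 4.34669 g.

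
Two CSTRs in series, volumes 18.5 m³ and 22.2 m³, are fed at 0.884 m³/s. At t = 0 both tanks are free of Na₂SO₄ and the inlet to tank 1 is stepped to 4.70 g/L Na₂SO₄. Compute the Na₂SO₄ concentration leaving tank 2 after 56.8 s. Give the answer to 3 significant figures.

Each tank obeys Vᵢ dCᵢ/dt = Q(Cᵢ₋₁ − Cᵢ), so τᵢ = Vᵢ/Q.
τ₁ = 18.5/0.884 = 20.928 s; τ₂ = 22.2/0.884 = 25.113 s.
Solving the cascade with C₁(0)=C₂(0)=0 gives C₂(t) = C_in[1 − (τ₁ e^(−t/τ₁) − τ₂ e^(−t/τ₂))/(τ₁ − τ₂)].
At t = 56.8: e^(−t/τ₁) = 0.066263, e^(−t/τ₂) = 0.10417.
C₂ = 4.70·[1 − (20.928·0.066263 − 25.113·0.10417)/(-4.1855)] = 4.70·0.70632 = 3.3197 g/L.

3.32 g/L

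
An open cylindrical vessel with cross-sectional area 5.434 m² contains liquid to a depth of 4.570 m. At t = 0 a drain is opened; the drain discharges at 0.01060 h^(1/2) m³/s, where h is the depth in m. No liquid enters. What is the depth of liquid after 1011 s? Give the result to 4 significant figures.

With no inflow, A dh/dt = −0.01060 √h.
∫ h^(−1/2) dh = −(0.01060/A) ∫ dt, giving 2√h = 2√h₀ − (0.01060/A) t.
√h = √4.570 − 0.01060·1011/(2·5.434) = 2.13776 − 0.986069 = 1.15169.
h = 1.15169² = 1.32638 m.

1.326 m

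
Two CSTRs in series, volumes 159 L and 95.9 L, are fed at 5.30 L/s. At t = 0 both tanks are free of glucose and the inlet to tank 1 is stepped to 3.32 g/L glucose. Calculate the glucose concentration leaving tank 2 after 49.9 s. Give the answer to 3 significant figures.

2.05 g/L

Species balance on tank i: dCᵢ/dt = (Cᵢ₋₁ − Cᵢ)/τᵢ with τᵢ = Vᵢ/Q.
τ₁ = 159/5.30 = 30.000 s; τ₂ = 95.9/5.30 = 18.094 s.
Tank 1: C₁ = C_in(1 − e^(−t/τ₁)). Tank 2 (τ₁ ≠ τ₂): C₂ = C_in[1 − (τ₁ e^(−t/τ₁) − τ₂ e^(−t/τ₂))/(τ₁ − τ₂)].
At t = 49.9: e^(−t/τ₁) = 0.18951, e^(−t/τ₂) = 0.063433.
C₂ = 3.32·[1 − (30.000·0.18951 − 18.094·0.063433)/(11.906)] = 3.32·0.61889 = 2.0547 g/L.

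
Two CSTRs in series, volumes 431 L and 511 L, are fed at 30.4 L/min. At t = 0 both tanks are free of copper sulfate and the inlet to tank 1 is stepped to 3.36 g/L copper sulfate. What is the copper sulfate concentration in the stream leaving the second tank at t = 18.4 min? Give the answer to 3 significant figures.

Time constants: τᵢ = Vᵢ/Q for each well-mixed tank.
τ₁ = 431/30.4 = 14.178 min; τ₂ = 511/30.4 = 16.809 min.
Tank 1: C₁ = C_in(1 − e^(−t/τ₁)). Tank 2 (τ₁ ≠ τ₂): C₂ = C_in[1 − (τ₁ e^(−t/τ₁) − τ₂ e^(−t/τ₂))/(τ₁ − τ₂)].
At t = 18.4: e^(−t/τ₁) = 0.27313, e^(−t/τ₂) = 0.33466.
C₂ = 3.36·[1 − (14.178·0.27313 − 16.809·0.33466)/(-2.6316)] = 3.36·0.33383 = 1.1217 g/L.

1.12 g/L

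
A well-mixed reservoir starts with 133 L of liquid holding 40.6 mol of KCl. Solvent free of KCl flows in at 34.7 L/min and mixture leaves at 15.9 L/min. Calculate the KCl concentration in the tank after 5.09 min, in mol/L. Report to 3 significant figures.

Total volume: dV/dt = Q_in − Q_out = 18.800 L/min, so V(t) = 133 + 18.800 t and V(5.09) = 228.69 L.
Species balance (pure solvent in): dm/dt = −Q_out · m/V(t).
dm/m = −Q_out dt/(V₀ + 18.800 t); integrating gives ln(m/m₀) = −(Q_out/(Q_in−Q_out)) ln(V/V₀).
m = m₀ (V₀/V)^(Q_out/(Q_in−Q_out)) = 40.6 × (133/228.69)^(0.84574) = 25.671 mol.
C = m/V = 25.671/228.69 = 0.11225 mol/L.

0.112 mol/L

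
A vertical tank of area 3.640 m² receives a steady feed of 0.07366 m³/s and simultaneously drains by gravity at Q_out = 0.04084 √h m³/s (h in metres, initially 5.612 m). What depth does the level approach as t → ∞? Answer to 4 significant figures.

Volume balance on the tank: A dh/dt = Q_in − 0.04084 √h. At steady state dh/dt = 0:
Q_in = 0.04084 √h_ss ⇒ √h_ss = 0.07366/0.04084 = 1.80362.
h_ss = 1.80362² = 3.25306 m. (Since h₀ = 5.612 m > h_ss, the level will fall toward this value.)

3.253 m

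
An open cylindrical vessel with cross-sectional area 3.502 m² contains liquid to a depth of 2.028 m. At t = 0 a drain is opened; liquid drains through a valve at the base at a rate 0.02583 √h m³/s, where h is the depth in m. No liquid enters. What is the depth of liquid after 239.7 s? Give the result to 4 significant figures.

A dh/dt = −Q_out = −0.02583 √h.
This is separable: 2 d(√h)/dt = −0.02583/A, so √h = √h₀ − (0.02583/(2A)) t.
√h = √2.028 − 0.02583·239.7/(2·3.502) = 1.42408 − 0.883988 = 0.540091.
h = 0.540091² = 0.291698 m.

0.2917 m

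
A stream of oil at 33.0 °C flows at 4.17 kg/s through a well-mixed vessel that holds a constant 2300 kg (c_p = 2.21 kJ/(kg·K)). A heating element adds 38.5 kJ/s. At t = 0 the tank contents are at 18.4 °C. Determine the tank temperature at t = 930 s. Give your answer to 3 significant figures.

33.7 °C

M c_p dT/dt = ṁ c_p (T_in − T) + Q̇.
τ = M/ṁ = 551.56 s; T_ss = T_in + Q̇/(ṁ c_p) = 33.0 + 38.5/(4.17·2.21) = 37.178 °C.
Solution: T(t) = T_ss + (T₀ − T_ss) e^(−t/τ).
T(930) = 37.178 + (-18.778)·e^(−930/551.56) = 37.178 + (-18.778)·0.18523 = 33.699 °C.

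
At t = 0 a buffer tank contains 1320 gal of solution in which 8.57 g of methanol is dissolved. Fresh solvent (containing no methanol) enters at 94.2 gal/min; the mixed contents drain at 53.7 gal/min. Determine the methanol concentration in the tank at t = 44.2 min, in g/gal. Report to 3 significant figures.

Total volume: dV/dt = Q_in − Q_out = 40.500 gal/min, so V(t) = 1320 + 40.500 t and V(44.2) = 3110.1 gal.
No methanol enters, so dm/dt = −Q_out · (m/V).
Separate: dm/m = −Q_out dt/V(t) ⇒ ln(m/m₀) = −(Q_out/(Q_in−Q_out)) ln(V/V₀).
m = m₀ (V₀/V)^(Q_out/(Q_in−Q_out)) = 8.57 × (1320/3110.1)^(1.3259) = 2.7509 g.
C = m/V = 2.7509/3110.1 = 0.00088450 g/gal.

0.000884 g/gal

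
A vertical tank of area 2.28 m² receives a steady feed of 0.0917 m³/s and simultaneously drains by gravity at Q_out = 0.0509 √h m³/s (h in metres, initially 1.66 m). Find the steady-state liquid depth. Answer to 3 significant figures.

3.25 m

A dh/dt = Q_in − 0.0509 √h. Steady state requires inflow = outflow:
Q_in = 0.0509 √h_ss ⇒ √h_ss = 0.0917/0.0509 = 1.8016.
h_ss = 1.8016² = 3.2457 m. (Since h₀ = 1.66 m < h_ss, the level will rise toward this value.)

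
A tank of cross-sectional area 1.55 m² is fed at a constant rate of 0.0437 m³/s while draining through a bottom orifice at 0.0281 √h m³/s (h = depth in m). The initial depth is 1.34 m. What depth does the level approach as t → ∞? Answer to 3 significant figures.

2.42 m

Volume balance on the tank: A dh/dt = Q_in − 0.0281 √h. At steady state dh/dt = 0:
Q_in = 0.0281 √h_ss ⇒ √h_ss = 0.0437/0.0281 = 1.5552.
h_ss = 1.5552² = 2.4185 m. (Since h₀ = 1.34 m < h_ss, the level will rise toward this value.)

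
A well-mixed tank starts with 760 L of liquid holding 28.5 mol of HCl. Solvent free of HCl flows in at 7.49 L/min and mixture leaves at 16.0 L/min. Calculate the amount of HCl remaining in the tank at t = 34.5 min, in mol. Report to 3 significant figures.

11.4 mol

Total volume: dV/dt = Q_in − Q_out = -8.5100 L/min, so V(t) = 760 − 8.5100 t and V(34.5) = 466.41 L.
No HCl enters, so dm/dt = −Q_out · (m/V).
Separate: dm/m = −Q_out dt/V(t) ⇒ ln(m/m₀) = −(Q_out/(Q_in−Q_out)) ln(V/V₀).
m = m₀ (V₀/V)^(Q_out/(Q_in−Q_out)) = 28.5 × (760/466.41)^(-1.8801) = 11.380 mol.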